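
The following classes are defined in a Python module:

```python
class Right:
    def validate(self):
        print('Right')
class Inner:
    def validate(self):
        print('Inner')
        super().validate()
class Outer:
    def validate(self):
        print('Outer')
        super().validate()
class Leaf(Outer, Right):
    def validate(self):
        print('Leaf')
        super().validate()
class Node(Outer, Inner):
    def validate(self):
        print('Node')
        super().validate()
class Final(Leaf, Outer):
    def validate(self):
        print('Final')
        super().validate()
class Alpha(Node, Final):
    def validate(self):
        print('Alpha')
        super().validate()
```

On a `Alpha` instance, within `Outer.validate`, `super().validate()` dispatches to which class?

Inner

L[Alpha] = Alpha + merge(L[Node], L[Final], [Node Final])
  take Node:  [Node Outer Inner object] + [Final Leaf Outer Right object] + [Node Final]
  take Final:  [Outer Inner object] + [Final Leaf Outer Right object] + [Final]
  take Leaf:  [Outer Inner object] + [Leaf Outer Right object]
  take Outer:  [Outer Inner object] + [Outer Right object]
  take Inner:  [Inner object] + [Right object]
  take Right:  [object] + [Right object]
  take object:  [object] + [object]
MRO: Alpha Node Final Leaf Outer Inner Right object
super() in Outer.validate on a Alpha instance goes to the class after Outer in Alpha's MRO: Inner.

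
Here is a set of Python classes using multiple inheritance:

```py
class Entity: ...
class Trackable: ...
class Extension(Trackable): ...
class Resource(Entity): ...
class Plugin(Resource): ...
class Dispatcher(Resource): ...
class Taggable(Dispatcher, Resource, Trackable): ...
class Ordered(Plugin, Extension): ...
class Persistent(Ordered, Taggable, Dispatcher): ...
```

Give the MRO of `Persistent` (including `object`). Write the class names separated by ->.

Persistent -> Ordered -> Plugin -> Taggable -> Dispatcher -> Resource -> Entity -> Extension -> Trackable -> object

L[Persistent] = Persistent + merge(L[Ordered], L[Taggable], L[Dispatcher], [Ordered Taggable Dispatcher])
  take Ordered:  [Ordered Plugin Resource Entity Extension Trackable object] + [Taggable Dispatcher Resource Entity Trackable object] + [Dispatcher Resource Entity object] + [Ordered Taggable Dispatcher]
  take Plugin:  [Plugin Resource Entity Extension Trackable object] + [Taggable Dispatcher Resource Entity Trackable object] + [Dispatcher Resource Entity object] + [Taggable Dispatcher]
  take Taggable:  [Resource Entity Extension Trackable object] + [Taggable Dispatcher Resource Entity Trackable object] + [Dispatcher Resource Entity object] + [Taggable Dispatcher]
  take Dispatcher:  [Resource Entity Extension Trackable object] + [Dispatcher Resource Entity Trackable object] + [Dispatcher Resource Entity object] + [Dispatcher]
  take Resource:  [Resource Entity Extension Trackable object] + [Resource Entity Trackable object] + [Resource Entity object]
  take Entity:  [Entity Extension Trackable object] + [Entity Trackable object] + [Entity object]
  take Extension:  [Extension Trackable object] + [Trackable object] + [object]
  take Trackable:  [Trackable object] + [Trackable object] + [object]
  take object:  [object] + [object] + [object]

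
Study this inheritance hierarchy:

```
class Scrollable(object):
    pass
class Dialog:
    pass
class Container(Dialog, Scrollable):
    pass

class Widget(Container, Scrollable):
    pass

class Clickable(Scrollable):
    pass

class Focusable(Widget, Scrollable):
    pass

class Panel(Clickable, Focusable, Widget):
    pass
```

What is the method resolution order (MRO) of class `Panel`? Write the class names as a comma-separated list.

Panel, Clickable, Focusable, Widget, Container, Dialog, Scrollable, object

L[Panel] = Panel + merge(L[Clickable], L[Focusable], L[Widget], [Clickable Focusable Widget])
  take Clickable:  [Clickable Scrollable object] + [Focusable Widget Container Dialog Scrollable object] + [Widget Container Dialog Scrollable object] + [Clickable Focusable Widget]
  take Focusable:  [Scrollable object] + [Focusable Widget Container Dialog Scrollable object] + [Widget Container Dialog Scrollable object] + [Focusable Widget]
  take Widget:  [Scrollable object] + [Widget Container Dialog Scrollable object] + [Widget Container Dialog Scrollable object] + [Widget]
  take Container:  [Scrollable object] + [Container Dialog Scrollable object] + [Container Dialog Scrollable object]
  take Dialog:  [Scrollable object] + [Dialog Scrollable object] + [Dialog Scrollable object]
  take Scrollable:  [Scrollable object] + [Scrollable object] + [Scrollable object]
  take object:  [object] + [object] + [object]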